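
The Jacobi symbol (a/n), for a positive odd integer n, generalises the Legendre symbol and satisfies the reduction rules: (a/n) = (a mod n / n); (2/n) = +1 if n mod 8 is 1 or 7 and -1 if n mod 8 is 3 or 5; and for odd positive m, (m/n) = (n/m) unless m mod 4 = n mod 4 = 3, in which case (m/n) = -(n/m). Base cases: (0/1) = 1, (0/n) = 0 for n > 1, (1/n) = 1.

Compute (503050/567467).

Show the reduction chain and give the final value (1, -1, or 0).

factor out 2^1: 503050 = 2^1·251525; with 567467 mod 8 = 3, (2/567467) = -1; sign now -1; continue with (251525/567467)
flip (251525/567467) -> (567467/251525): both odd, 251525 mod 4 = 1, 567467 mod 4 = 3, so the flip contributes +1; sign now -1
(567467/251525): 567467 mod 251525 = 64417, so (567467/251525) = (64417/251525)
flip (64417/251525) -> (251525/64417): both odd, 64417 mod 4 = 1, 251525 mod 4 = 1, so the flip contributes +1; sign now -1
(251525/64417): 251525 mod 64417 = 58274, so (251525/64417) = (58274/64417)
factor out 2^1: 58274 = 2^1·29137; with 64417 mod 8 = 1, (2/64417) = +1; sign now -1; continue with (29137/64417)
flip (29137/64417) -> (64417/29137): both odd, 29137 mod 4 = 1, 64417 mod 4 = 1, so the flip contributes +1; sign now -1
(64417/29137): 64417 mod 29137 = 6143, so (64417/29137) = (6143/29137)
flip (6143/29137) -> (29137/6143): both odd, 6143 mod 4 = 3, 29137 mod 4 = 1, so the flip contributes +1; sign now -1
(29137/6143): 29137 mod 6143 = 4565, so (29137/6143) = (4565/6143)
flip (4565/6143) -> (6143/4565): both odd, 4565 mod 4 = 1, 6143 mod 4 = 3, so the flip contributes +1; sign now -1
(6143/4565): 6143 mod 4565 = 1578, so (6143/4565) = (1578/4565)
factor out 2^1: 1578 = 2^1·789; with 4565 mod 8 = 5, (2/4565) = -1; sign now +1; continue with (789/4565)
flip (789/4565) -> (4565/789): both odd, 789 mod 4 = 1, 4565 mod 4 = 1, so the flip contributes +1; sign now +1
(4565/789): 4565 mod 789 = 620, so (4565/789) = (620/789)
factor out 2^2: 620 = 2^2·155; with 789 mod 8 = 5, (2/789) = -1; sign now +1; continue with (155/789)
flip (155/789) -> (789/155): both odd, 155 mod 4 = 3, 789 mod 4 = 1, so the flip contributes +1; sign now +1
(789/155): 789 mod 155 = 14, so (789/155) = (14/155)
factor out 2^1: 14 = 2^1·7; with 155 mod 8 = 3, (2/155) = -1; sign now -1; continue with (7/155)
flip (7/155) -> (155/7): both odd, 7 mod 4 = 3, 155 mod 4 = 3, so the flip contributes -1; sign now +1
(155/7): 155 mod 7 = 1, so (155/7) = (1/7)
reached (1/7) = 1, so the symbol is +1

1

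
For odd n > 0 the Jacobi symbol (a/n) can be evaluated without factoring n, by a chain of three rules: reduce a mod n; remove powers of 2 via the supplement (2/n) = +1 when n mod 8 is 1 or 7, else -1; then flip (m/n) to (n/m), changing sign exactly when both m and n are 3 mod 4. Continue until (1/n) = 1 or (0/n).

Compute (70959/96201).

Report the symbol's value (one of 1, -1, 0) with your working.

reciprocity: (70959/96201) = +1·(96201/70959) since 70959 mod 4 = 3, 96201 mod 4 = 1; sign now +1
(96201/70959) = (25242/70959)   [reduce mod 70959]
25242 = 2^1·12621; (2/70959) = +1 since 70959 mod 8 = 7, so (25242/70959) = (+1)^1·(12621/70959); sign now +1
reciprocity: (12621/70959) = +1·(70959/12621) since 12621 mod 4 = 1, 70959 mod 4 = 3; sign now +1
(70959/12621) = (7854/12621)   [reduce mod 12621]
7854 = 2^1·3927; (2/12621) = -1 since 12621 mod 8 = 5, so (7854/12621) = (-1)^1·(3927/12621); sign now -1
reciprocity: (3927/12621) = +1·(12621/3927) since 3927 mod 4 = 3, 12621 mod 4 = 1; sign now -1
(12621/3927) = (840/3927)   [reduce mod 3927]
840 = 2^3·105; (2/3927) = +1 since 3927 mod 8 = 7, so (840/3927) = (+1)^3·(105/3927); sign now -1
reciprocity: (105/3927) = +1·(3927/105) since 105 mod 4 = 1, 3927 mod 4 = 3; sign now -1
(3927/105) = (42/105)   [reduce mod 105]
42 = 2^1·21; (2/105) = +1 since 105 mod 8 = 1, so (42/105) = (+1)^1·(21/105); sign now -1
reciprocity: (21/105) = +1·(105/21) since 21 mod 4 = 1, 105 mod 4 = 1; sign now -1
(105/21) = (0/21)   [reduce mod 21]
(0/21) = 0   [gcd(a, n) > 1]; final value = 0

0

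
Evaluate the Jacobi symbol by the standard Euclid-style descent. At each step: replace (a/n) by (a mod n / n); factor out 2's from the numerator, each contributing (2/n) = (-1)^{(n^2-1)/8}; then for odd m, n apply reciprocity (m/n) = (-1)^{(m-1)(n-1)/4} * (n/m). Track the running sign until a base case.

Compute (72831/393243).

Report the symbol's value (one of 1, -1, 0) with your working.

reciprocity: (72831/393243) = -1·(393243/72831) since 72831 mod 4 = 3, 393243 mod 4 = 3; sign now -1
(393243/72831) = (29088/72831)   [reduce mod 72831]
29088 = 2^5·909; (2/72831) = +1 since 72831 mod 8 = 7, so (29088/72831) = (+1)^5·(909/72831); sign now -1
reciprocity: (909/72831) = +1·(72831/909) since 909 mod 4 = 1, 72831 mod 4 = 3; sign now -1
(72831/909) = (111/909)   [reduce mod 909]
reciprocity: (111/909) = +1·(909/111) since 111 mod 4 = 3, 909 mod 4 = 1; sign now -1
(909/111) = (21/111)   [reduce mod 111]
reciprocity: (21/111) = +1·(111/21) since 21 mod 4 = 1, 111 mod 4 = 3; sign now -1
(111/21) = (6/21)   [reduce mod 21]
6 = 2^1·3; (2/21) = -1 since 21 mod 8 = 5, so (6/21) = (-1)^1·(3/21); sign now +1
reciprocity: (3/21) = +1·(21/3) since 3 mod 4 = 3, 21 mod 4 = 1; sign now +1
(21/3) = (0/3)   [reduce mod 3]
(0/3) = 0   [gcd(a, n) > 1]; final value = 0

0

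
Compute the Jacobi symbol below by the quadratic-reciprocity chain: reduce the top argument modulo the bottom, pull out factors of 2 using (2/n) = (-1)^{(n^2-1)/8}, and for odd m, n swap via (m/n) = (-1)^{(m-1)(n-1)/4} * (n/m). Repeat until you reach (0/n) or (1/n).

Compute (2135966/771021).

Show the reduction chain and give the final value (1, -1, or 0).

1

(2135966/771021): 2135966 mod 771021 = 593924, so (2135966/771021) = (593924/771021)
factor out 2^2: 593924 = 2^2·148481; with 771021 mod 8 = 5, (2/771021) = -1; sign now +1; continue with (148481/771021)
flip (148481/771021) -> (771021/148481): both odd, 148481 mod 4 = 1, 771021 mod 4 = 1, so the flip contributes +1; sign now +1
(771021/148481): 771021 mod 148481 = 28616, so (771021/148481) = (28616/148481)
factor out 2^3: 28616 = 2^3·3577; with 148481 mod 8 = 1, (2/148481) = +1; sign now +1; continue with (3577/148481)
flip (3577/148481) -> (148481/3577): both odd, 3577 mod 4 = 1, 148481 mod 4 = 1, so the flip contributes +1; sign now +1
(148481/3577): 148481 mod 3577 = 1824, so (148481/3577) = (1824/3577)
factor out 2^5: 1824 = 2^5·57; with 3577 mod 8 = 1, (2/3577) = +1; sign now +1; continue with (57/3577)
flip (57/3577) -> (3577/57): both odd, 57 mod 4 = 1, 3577 mod 4 = 1, so the flip contributes +1; sign now +1
(3577/57): 3577 mod 57 = 43, so (3577/57) = (43/57)
flip (43/57) -> (57/43): both odd, 43 mod 4 = 3, 57 mod 4 = 1, so the flip contributes +1; sign now +1
(57/43): 57 mod 43 = 14, so (57/43) = (14/43)
factor out 2^1: 14 = 2^1·7; with 43 mod 8 = 3, (2/43) = -1; sign now -1; continue with (7/43)
flip (7/43) -> (43/7): both odd, 7 mod 4 = 3, 43 mod 4 = 3, so the flip contributes -1; sign now +1
(43/7): 43 mod 7 = 1, so (43/7) = (1/7)
reached (1/7) = 1, so the symbol is +1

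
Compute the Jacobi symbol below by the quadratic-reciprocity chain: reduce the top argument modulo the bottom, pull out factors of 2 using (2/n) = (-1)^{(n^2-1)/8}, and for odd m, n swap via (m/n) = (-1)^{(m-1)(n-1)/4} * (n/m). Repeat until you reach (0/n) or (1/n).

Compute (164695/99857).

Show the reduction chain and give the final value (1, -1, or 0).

-1

(164695/99857): 164695 mod 99857 = 64838, so (164695/99857) = (64838/99857)
factor out 2^1: 64838 = 2^1·32419; with 99857 mod 8 = 1, (2/99857) = +1; sign now +1; continue with (32419/99857)
flip (32419/99857) -> (99857/32419): both odd, 32419 mod 4 = 3, 99857 mod 4 = 1, so the flip contributes +1; sign now +1
(99857/32419): 99857 mod 32419 = 2600, so (99857/32419) = (2600/32419)
factor out 2^3: 2600 = 2^3·325; with 32419 mod 8 = 3, (2/32419) = -1; sign now -1; continue with (325/32419)
flip (325/32419) -> (32419/325): both odd, 325 mod 4 = 1, 32419 mod 4 = 3, so the flip contributes +1; sign now -1
(32419/325): 32419 mod 325 = 244, so (32419/325) = (244/325)
factor out 2^2: 244 = 2^2·61; with 325 mod 8 = 5, (2/325) = -1; sign now -1; continue with (61/325)
flip (61/325) -> (325/61): both odd, 61 mod 4 = 1, 325 mod 4 = 1, so the flip contributes +1; sign now -1
(325/61): 325 mod 61 = 20, so (325/61) = (20/61)
factor out 2^2: 20 = 2^2·5; with 61 mod 8 = 5, (2/61) = -1; sign now -1; continue with (5/61)
flip (5/61) -> (61/5): both odd, 5 mod 4 = 1, 61 mod 4 = 1, so the flip contributes +1; sign now -1
(61/5): 61 mod 5 = 1, so (61/5) = (1/5)
reached (1/5) = 1, so the symbol is -1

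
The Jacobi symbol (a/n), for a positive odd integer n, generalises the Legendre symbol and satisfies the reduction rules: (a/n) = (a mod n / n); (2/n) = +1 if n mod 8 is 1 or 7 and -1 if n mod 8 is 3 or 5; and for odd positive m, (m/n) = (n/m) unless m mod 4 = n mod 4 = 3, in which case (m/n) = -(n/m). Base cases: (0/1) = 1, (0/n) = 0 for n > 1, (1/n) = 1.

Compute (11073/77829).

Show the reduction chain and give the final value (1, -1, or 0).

flip (11073/77829) -> (77829/11073): both odd, 11073 mod 4 = 1, 77829 mod 4 = 1, so the flip contributes +1; sign now +1
(77829/11073): 77829 mod 11073 = 318, so (77829/11073) = (318/11073)
factor out 2^1: 318 = 2^1·159; with 11073 mod 8 = 1, (2/11073) = +1; sign now +1; continue with (159/11073)
flip (159/11073) -> (11073/159): both odd, 159 mod 4 = 3, 11073 mod 4 = 1, so the flip contributes +1; sign now +1
(11073/159): 11073 mod 159 = 102, so (11073/159) = (102/159)
factor out 2^1: 102 = 2^1·51; with 159 mod 8 = 7, (2/159) = +1; sign now +1; continue with (51/159)
flip (51/159) -> (159/51): both odd, 51 mod 4 = 3, 159 mod 4 = 3, so the flip contributes -1; sign now -1
(159/51): 159 mod 51 = 6, so (159/51) = (6/51)
factor out 2^1: 6 = 2^1·3; with 51 mod 8 = 3, (2/51) = -1; sign now +1; continue with (3/51)
flip (3/51) -> (51/3): both odd, 3 mod 4 = 3, 51 mod 4 = 3, so the flip contributes -1; sign now -1
(51/3): 51 mod 3 = 0, so (51/3) = (0/3)
reached (0/3); gcd(a, n) > 1, so (0/3) = 0 and the symbol is 0

0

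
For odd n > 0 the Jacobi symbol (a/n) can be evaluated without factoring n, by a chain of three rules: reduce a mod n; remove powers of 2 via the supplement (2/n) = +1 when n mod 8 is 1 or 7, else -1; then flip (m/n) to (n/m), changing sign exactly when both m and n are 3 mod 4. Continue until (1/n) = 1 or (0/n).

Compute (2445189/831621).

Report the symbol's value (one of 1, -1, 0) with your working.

0

(2445189/831621): 2445189 mod 831621 = 781947, so (2445189/831621) = (781947/831621)
flip (781947/831621) -> (831621/781947): both odd, 781947 mod 4 = 3, 831621 mod 4 = 1, so the flip contributes +1; sign now +1
(831621/781947): 831621 mod 781947 = 49674, so (831621/781947) = (49674/781947)
factor out 2^1: 49674 = 2^1·24837; with 781947 mod 8 = 3, (2/781947) = -1; sign now -1; continue with (24837/781947)
flip (24837/781947) -> (781947/24837): both odd, 24837 mod 4 = 1, 781947 mod 4 = 3, so the flip contributes +1; sign now -1
(781947/24837): 781947 mod 24837 = 12000, so (781947/24837) = (12000/24837)
factor out 2^5: 12000 = 2^5·375; with 24837 mod 8 = 5, (2/24837) = -1; sign now +1; continue with (375/24837)
flip (375/24837) -> (24837/375): both odd, 375 mod 4 = 3, 24837 mod 4 = 1, so the flip contributes +1; sign now +1
(24837/375): 24837 mod 375 = 87, so (24837/375) = (87/375)
flip (87/375) -> (375/87): both odd, 87 mod 4 = 3, 375 mod 4 = 3, so the flip contributes -1; sign now -1
(375/87): 375 mod 87 = 27, so (375/87) = (27/87)
flip (27/87) -> (87/27): both odd, 27 mod 4 = 3, 87 mod 4 = 3, so the flip contributes -1; sign now +1
(87/27): 87 mod 27 = 6, so (87/27) = (6/27)
factor out 2^1: 6 = 2^1·3; with 27 mod 8 = 3, (2/27) = -1; sign now -1; continue with (3/27)
flip (3/27) -> (27/3): both odd, 3 mod 4 = 3, 27 mod 4 = 3, so the flip contributes -1; sign now +1
(27/3): 27 mod 3 = 0, so (27/3) = (0/3)
reached (0/3); gcd(a, n) > 1, so (0/3) = 0 and the symbol is 0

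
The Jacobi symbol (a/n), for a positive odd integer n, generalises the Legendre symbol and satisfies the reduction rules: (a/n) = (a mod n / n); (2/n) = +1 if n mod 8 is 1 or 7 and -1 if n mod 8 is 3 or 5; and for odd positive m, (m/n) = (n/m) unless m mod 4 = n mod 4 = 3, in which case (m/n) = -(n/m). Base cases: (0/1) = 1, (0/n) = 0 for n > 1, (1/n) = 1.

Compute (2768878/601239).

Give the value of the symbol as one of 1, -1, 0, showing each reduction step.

-1

(2768878/601239): 2768878 mod 601239 = 363922, so (2768878/601239) = (363922/601239)
factor out 2^1: 363922 = 2^1·181961; with 601239 mod 8 = 7, (2/601239) = +1; sign now +1; continue with (181961/601239)
flip (181961/601239) -> (601239/181961): both odd, 181961 mod 4 = 1, 601239 mod 4 = 3, so the flip contributes +1; sign now +1
(601239/181961): 601239 mod 181961 = 55356, so (601239/181961) = (55356/181961)
factor out 2^2: 55356 = 2^2·13839; with 181961 mod 8 = 1, (2/181961) = +1; sign now +1; continue with (13839/181961)
flip (13839/181961) -> (181961/13839): both odd, 13839 mod 4 = 3, 181961 mod 4 = 1, so the flip contributes +1; sign now +1
(181961/13839): 181961 mod 13839 = 2054, so (181961/13839) = (2054/13839)
factor out 2^1: 2054 = 2^1·1027; with 13839 mod 8 = 7, (2/13839) = +1; sign now +1; continue with (1027/13839)
flip (1027/13839) -> (13839/1027): both odd, 1027 mod 4 = 3, 13839 mod 4 = 3, so the flip contributes -1; sign now -1
(13839/1027): 13839 mod 1027 = 488, so (13839/1027) = (488/1027)
factor out 2^3: 488 = 2^3·61; with 1027 mod 8 = 3, (2/1027) = -1; sign now +1; continue with (61/1027)
flip (61/1027) -> (1027/61): both odd, 61 mod 4 = 1, 1027 mod 4 = 3, so the flip contributes +1; sign now +1
(1027/61): 1027 mod 61 = 51, so (1027/61) = (51/61)
flip (51/61) -> (61/51): both odd, 51 mod 4 = 3, 61 mod 4 = 1, so the flip contributes +1; sign now +1
(61/51): 61 mod 51 = 10, so (61/51) = (10/51)
factor out 2^1: 10 = 2^1·5; with 51 mod 8 = 3, (2/51) = -1; sign now -1; continue with (5/51)
flip (5/51) -> (51/5): both odd, 5 mod 4 = 1, 51 mod 4 = 3, so the flip contributes +1; sign now -1
(51/5): 51 mod 5 = 1, so (51/5) = (1/5)
reached (1/5) = 1, so the symbol is -1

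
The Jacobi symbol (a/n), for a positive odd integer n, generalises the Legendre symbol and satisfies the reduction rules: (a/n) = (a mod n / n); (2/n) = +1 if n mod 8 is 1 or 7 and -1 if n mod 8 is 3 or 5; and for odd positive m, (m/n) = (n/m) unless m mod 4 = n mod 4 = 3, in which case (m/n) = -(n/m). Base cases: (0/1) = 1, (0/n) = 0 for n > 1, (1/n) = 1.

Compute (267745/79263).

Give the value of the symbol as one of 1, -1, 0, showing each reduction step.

(267745/79263): 267745 mod 79263 = 29956, so (267745/79263) = (29956/79263)
factor out 2^2: 29956 = 2^2·7489; with 79263 mod 8 = 7, (2/79263) = +1; sign now +1; continue with (7489/79263)
flip (7489/79263) -> (79263/7489): both odd, 7489 mod 4 = 1, 79263 mod 4 = 3, so the flip contributes +1; sign now +1
(79263/7489): 79263 mod 7489 = 4373, so (79263/7489) = (4373/7489)
flip (4373/7489) -> (7489/4373): both odd, 4373 mod 4 = 1, 7489 mod 4 = 1, so the flip contributes +1; sign now +1
(7489/4373): 7489 mod 4373 = 3116, so (7489/4373) = (3116/4373)
factor out 2^2: 3116 = 2^2·779; with 4373 mod 8 = 5, (2/4373) = -1; sign now +1; continue with (779/4373)
flip (779/4373) -> (4373/779): both odd, 779 mod 4 = 3, 4373 mod 4 = 1, so the flip contributes +1; sign now +1
(4373/779): 4373 mod 779 = 478, so (4373/779) = (478/779)
factor out 2^1: 478 = 2^1·239; with 779 mod 8 = 3, (2/779) = -1; sign now -1; continue with (239/779)
flip (239/779) -> (779/239): both odd, 239 mod 4 = 3, 779 mod 4 = 3, so the flip contributes -1; sign now +1
(779/239): 779 mod 239 = 62, so (779/239) = (62/239)
factor out 2^1: 62 = 2^1·31; with 239 mod 8 = 7, (2/239) = +1; sign now +1; continue with (31/239)
flip (31/239) -> (239/31): both odd, 31 mod 4 = 3, 239 mod 4 = 3, so the flip contributes -1; sign now -1
(239/31): 239 mod 31 = 22, so (239/31) = (22/31)
factor out 2^1: 22 = 2^1·11; with 31 mod 8 = 7, (2/31) = +1; sign now -1; continue with (11/31)
flip (11/31) -> (31/11): both odd, 11 mod 4 = 3, 31 mod 4 = 3, so the flip contributes -1; sign now +1
(31/11): 31 mod 11 = 9, so (31/11) = (9/11)
flip (9/11) -> (11/9): both odd, 9 mod 4 = 1, 11 mod 4 = 3, so the flip contributes +1; sign now +1
(11/9): 11 mod 9 = 2, so (11/9) = (2/9)
factor out 2^1: 2 = 2^1·1; with 9 mod 8 = 1, (2/9) = +1; sign now +1; continue with (1/9)
reached (1/9) = 1, so the symbol is +1

1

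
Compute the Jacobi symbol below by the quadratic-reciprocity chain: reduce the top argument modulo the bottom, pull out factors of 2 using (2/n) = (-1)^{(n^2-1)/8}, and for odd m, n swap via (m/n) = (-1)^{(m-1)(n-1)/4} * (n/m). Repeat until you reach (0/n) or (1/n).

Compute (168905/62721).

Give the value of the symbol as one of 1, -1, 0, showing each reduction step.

-1

(168905/62721) = (43463/62721)   [reduce mod 62721]
reciprocity: (43463/62721) = +1·(62721/43463) since 43463 mod 4 = 3, 62721 mod 4 = 1; sign now +1
(62721/43463) = (19258/43463)   [reduce mod 43463]
19258 = 2^1·9629; (2/43463) = +1 since 43463 mod 8 = 7, so (19258/43463) = (+1)^1·(9629/43463); sign now +1
reciprocity: (9629/43463) = +1·(43463/9629) since 9629 mod 4 = 1, 43463 mod 4 = 3; sign now +1
(43463/9629) = (4947/9629)   [reduce mod 9629]
reciprocity: (4947/9629) = +1·(9629/4947) since 4947 mod 4 = 3, 9629 mod 4 = 1; sign now +1
(9629/4947) = (4682/4947)   [reduce mod 4947]
4682 = 2^1·2341; (2/4947) = -1 since 4947 mod 8 = 3, so (4682/4947) = (-1)^1·(2341/4947); sign now -1
reciprocity: (2341/4947) = +1·(4947/2341) since 2341 mod 4 = 1, 4947 mod 4 = 3; sign now -1
(4947/2341) = (265/2341)   [reduce mod 2341]
reciprocity: (265/2341) = +1·(2341/265) since 265 mod 4 = 1, 2341 mod 4 = 1; sign now -1
(2341/265) = (221/265)   [reduce mod 265]
reciprocity: (221/265) = +1·(265/221) since 221 mod 4 = 1, 265 mod 4 = 1; sign now -1
(265/221) = (44/221)   [reduce mod 221]
44 = 2^2·11; (2/221) = -1 since 221 mod 8 = 5, so (44/221) = (-1)^2·(11/221); sign now -1
reciprocity: (11/221) = +1·(221/11) since 11 mod 4 = 3, 221 mod 4 = 1; sign now -1
(221/11) = (1/11)   [reduce mod 11]
(1/11) = 1; final value = sign = -1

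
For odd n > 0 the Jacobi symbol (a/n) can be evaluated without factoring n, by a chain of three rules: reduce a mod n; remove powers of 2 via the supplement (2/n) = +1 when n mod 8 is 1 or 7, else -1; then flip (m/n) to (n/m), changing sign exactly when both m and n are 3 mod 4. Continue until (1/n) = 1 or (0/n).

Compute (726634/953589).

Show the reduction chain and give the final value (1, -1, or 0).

-1

factor out 2^1: 726634 = 2^1·363317; with 953589 mod 8 = 5, (2/953589) = -1; sign now -1; continue with (363317/953589)
flip (363317/953589) -> (953589/363317): both odd, 363317 mod 4 = 1, 953589 mod 4 = 1, so the flip contributes +1; sign now -1
(953589/363317): 953589 mod 363317 = 226955, so (953589/363317) = (226955/363317)
flip (226955/363317) -> (363317/226955): both odd, 226955 mod 4 = 3, 363317 mod 4 = 1, so the flip contributes +1; sign now -1
(363317/226955): 363317 mod 226955 = 136362, so (363317/226955) = (136362/226955)
factor out 2^1: 136362 = 2^1·68181; with 226955 mod 8 = 3, (2/226955) = -1; sign now +1; continue with (68181/226955)
flip (68181/226955) -> (226955/68181): both odd, 68181 mod 4 = 1, 226955 mod 4 = 3, so the flip contributes +1; sign now +1
(226955/68181): 226955 mod 68181 = 22412, so (226955/68181) = (22412/68181)
factor out 2^2: 22412 = 2^2·5603; with 68181 mod 8 = 5, (2/68181) = -1; sign now +1; continue with (5603/68181)
flip (5603/68181) -> (68181/5603): both odd, 5603 mod 4 = 3, 68181 mod 4 = 1, so the flip contributes +1; sign now +1
(68181/5603): 68181 mod 5603 = 945, so (68181/5603) = (945/5603)
flip (945/5603) -> (5603/945): both odd, 945 mod 4 = 1, 5603 mod 4 = 3, so the flip contributes +1; sign now +1
(5603/945): 5603 mod 945 = 878, so (5603/945) = (878/945)
factor out 2^1: 878 = 2^1·439; with 945 mod 8 = 1, (2/945) = +1; sign now +1; continue with (439/945)
flip (439/945) -> (945/439): both odd, 439 mod 4 = 3, 945 mod 4 = 1, so the flip contributes +1; sign now +1
(945/439): 945 mod 439 = 67, so (945/439) = (67/439)
flip (67/439) -> (439/67): both odd, 67 mod 4 = 3, 439 mod 4 = 3, so the flip contributes -1; sign now -1
(439/67): 439 mod 67 = 37, so (439/67) = (37/67)
flip (37/67) -> (67/37): both odd, 37 mod 4 = 1, 67 mod 4 = 3, so the flip contributes +1; sign now -1
(67/37): 67 mod 37 = 30, so (67/37) = (30/37)
factor out 2^1: 30 = 2^1·15; with 37 mod 8 = 5, (2/37) = -1; sign now +1; continue with (15/37)
flip (15/37) -> (37/15): both odd, 15 mod 4 = 3, 37 mod 4 = 1, so the flip contributes +1; sign now +1
(37/15): 37 mod 15 = 7, so (37/15) = (7/15)
flip (7/15) -> (15/7): both odd, 7 mod 4 = 3, 15 mod 4 = 3, so the flip contributes -1; sign now -1
(15/7): 15 mod 7 = 1, so (15/7) = (1/7)
reached (1/7) = 1, so the symbol is -1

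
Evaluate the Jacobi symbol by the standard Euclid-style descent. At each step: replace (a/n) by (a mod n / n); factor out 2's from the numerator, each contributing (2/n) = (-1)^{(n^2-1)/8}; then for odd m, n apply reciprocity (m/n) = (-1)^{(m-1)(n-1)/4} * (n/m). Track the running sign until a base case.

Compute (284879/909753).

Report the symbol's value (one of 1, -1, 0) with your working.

-1

flip (284879/909753) -> (909753/284879): both odd, 284879 mod 4 = 3, 909753 mod 4 = 1, so the flip contributes +1; sign now +1
(909753/284879): 909753 mod 284879 = 55116, so (909753/284879) = (55116/284879)
factor out 2^2: 55116 = 2^2·13779; with 284879 mod 8 = 7, (2/284879) = +1; sign now +1; continue with (13779/284879)
flip (13779/284879) -> (284879/13779): both odd, 13779 mod 4 = 3, 284879 mod 4 = 3, so the flip contributes -1; sign now -1
(284879/13779): 284879 mod 13779 = 9299, so (284879/13779) = (9299/13779)
flip (9299/13779) -> (13779/9299): both odd, 9299 mod 4 = 3, 13779 mod 4 = 3, so the flip contributes -1; sign now +1
(13779/9299): 13779 mod 9299 = 4480, so (13779/9299) = (4480/9299)
factor out 2^7: 4480 = 2^7·35; with 9299 mod 8 = 3, (2/9299) = -1; sign now -1; continue with (35/9299)
flip (35/9299) -> (9299/35): both odd, 35 mod 4 = 3, 9299 mod 4 = 3, so the flip contributes -1; sign now +1
(9299/35): 9299 mod 35 = 24, so (9299/35) = (24/35)
factor out 2^3: 24 = 2^3·3; with 35 mod 8 = 3, (2/35) = -1; sign now -1; continue with (3/35)
flip (3/35) -> (35/3): both odd, 3 mod 4 = 3, 35 mod 4 = 3, so the flip contributes -1; sign now +1
(35/3): 35 mod 3 = 2, so (35/3) = (2/3)
factor out 2^1: 2 = 2^1·1; with 3 mod 8 = 3, (2/3) = -1; sign now -1; continue with (1/3)
reached (1/3) = 1, so the symbol is -1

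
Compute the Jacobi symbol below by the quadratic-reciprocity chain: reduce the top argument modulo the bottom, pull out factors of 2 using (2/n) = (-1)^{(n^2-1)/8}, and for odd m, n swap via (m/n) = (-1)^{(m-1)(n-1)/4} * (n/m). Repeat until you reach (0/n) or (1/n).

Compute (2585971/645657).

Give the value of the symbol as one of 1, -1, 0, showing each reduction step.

-1

(2585971/645657) = (3343/645657)   [reduce mod 645657]
reciprocity: (3343/645657) = +1·(645657/3343) since 3343 mod 4 = 3, 645657 mod 4 = 1; sign now +1
(645657/3343) = (458/3343)   [reduce mod 3343]
458 = 2^1·229; (2/3343) = +1 since 3343 mod 8 = 7, so (458/3343) = (+1)^1·(229/3343); sign now +1
reciprocity: (229/3343) = +1·(3343/229) since 229 mod 4 = 1, 3343 mod 4 = 3; sign now +1
(3343/229) = (137/229)   [reduce mod 229]
reciprocity: (137/229) = +1·(229/137) since 137 mod 4 = 1, 229 mod 4 = 1; sign now +1
(229/137) = (92/137)   [reduce mod 137]
92 = 2^2·23; (2/137) = +1 since 137 mod 8 = 1, so (92/137) = (+1)^2·(23/137); sign now +1
reciprocity: (23/137) = +1·(137/23) since 23 mod 4 = 3, 137 mod 4 = 1; sign now +1
(137/23) = (22/23)   [reduce mod 23]
22 = 2^1·11; (2/23) = +1 since 23 mod 8 = 7, so (22/23) = (+1)^1·(11/23); sign now +1
reciprocity: (11/23) = -1·(23/11) since 11 mod 4 = 3, 23 mod 4 = 3; sign now -1
(23/11) = (1/11)   [reduce mod 11]
(1/11) = 1; final value = sign = -1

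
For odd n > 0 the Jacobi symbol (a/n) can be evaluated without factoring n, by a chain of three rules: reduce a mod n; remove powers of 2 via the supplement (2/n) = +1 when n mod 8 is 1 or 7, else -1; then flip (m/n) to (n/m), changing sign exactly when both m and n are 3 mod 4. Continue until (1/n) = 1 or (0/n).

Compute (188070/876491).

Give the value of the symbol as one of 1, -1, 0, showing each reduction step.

188070 = 2^1·94035; (2/876491) = -1 since 876491 mod 8 = 3, so (188070/876491) = (-1)^1·(94035/876491); sign now -1
reciprocity: (94035/876491) = -1·(876491/94035) since 94035 mod 4 = 3, 876491 mod 4 = 3; sign now +1
(876491/94035) = (30176/94035)   [reduce mod 94035]
30176 = 2^5·943; (2/94035) = -1 since 94035 mod 8 = 3, so (30176/94035) = (-1)^5·(943/94035); sign now -1
reciprocity: (943/94035) = -1·(94035/943) since 943 mod 4 = 3, 94035 mod 4 = 3; sign now +1
(94035/943) = (678/943)   [reduce mod 943]
678 = 2^1·339; (2/943) = +1 since 943 mod 8 = 7, so (678/943) = (+1)^1·(339/943); sign now +1
reciprocity: (339/943) = -1·(943/339) since 339 mod 4 = 3, 943 mod 4 = 3; sign now -1
(943/339) = (265/339)   [reduce mod 339]
reciprocity: (265/339) = +1·(339/265) since 265 mod 4 = 1, 339 mod 4 = 3; sign now -1
(339/265) = (74/265)   [reduce mod 265]
74 = 2^1·37; (2/265) = +1 since 265 mod 8 = 1, so (74/265) = (+1)^1·(37/265); sign now -1
reciprocity: (37/265) = +1·(265/37) since 37 mod 4 = 1, 265 mod 4 = 1; sign now -1
(265/37) = (6/37)   [reduce mod 37]
6 = 2^1·3; (2/37) = -1 since 37 mod 8 = 5, so (6/37) = (-1)^1·(3/37); sign now +1
reciprocity: (3/37) = +1·(37/3) since 3 mod 4 = 3, 37 mod 4 = 1; sign now +1
(37/3) = (1/3)   [reduce mod 3]
(1/3) = 1; final value = sign = +1

1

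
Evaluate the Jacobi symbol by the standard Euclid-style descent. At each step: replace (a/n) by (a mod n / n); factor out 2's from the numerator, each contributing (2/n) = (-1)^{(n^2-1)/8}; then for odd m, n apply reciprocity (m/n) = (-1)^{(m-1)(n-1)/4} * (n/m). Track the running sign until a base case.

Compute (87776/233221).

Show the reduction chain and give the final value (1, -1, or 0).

-1

factor out 2^5: 87776 = 2^5·2743; with 233221 mod 8 = 5, (2/233221) = -1; sign now -1; continue with (2743/233221)
flip (2743/233221) -> (233221/2743): both odd, 2743 mod 4 = 3, 233221 mod 4 = 1, so the flip contributes +1; sign now -1
(233221/2743): 233221 mod 2743 = 66, so (233221/2743) = (66/2743)
factor out 2^1: 66 = 2^1·33; with 2743 mod 8 = 7, (2/2743) = +1; sign now -1; continue with (33/2743)
flip (33/2743) -> (2743/33): both odd, 33 mod 4 = 1, 2743 mod 4 = 3, so the flip contributes +1; sign now -1
(2743/33): 2743 mod 33 = 4, so (2743/33) = (4/33)
factor out 2^2: 4 = 2^2·1; with 33 mod 8 = 1, (2/33) = +1; sign now -1; continue with (1/33)
reached (1/33) = 1, so the symbol is -1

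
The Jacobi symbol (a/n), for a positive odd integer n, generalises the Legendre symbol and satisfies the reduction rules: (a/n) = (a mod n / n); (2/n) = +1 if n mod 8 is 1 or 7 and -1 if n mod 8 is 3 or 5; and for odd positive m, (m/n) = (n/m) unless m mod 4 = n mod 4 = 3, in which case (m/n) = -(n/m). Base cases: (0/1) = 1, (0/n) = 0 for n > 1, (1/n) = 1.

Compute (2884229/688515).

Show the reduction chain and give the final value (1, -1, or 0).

(2884229/688515): 2884229 mod 688515 = 130169, so (2884229/688515) = (130169/688515)
flip (130169/688515) -> (688515/130169): both odd, 130169 mod 4 = 1, 688515 mod 4 = 3, so the flip contributes +1; sign now +1
(688515/130169): 688515 mod 130169 = 37670, so (688515/130169) = (37670/130169)
factor out 2^1: 37670 = 2^1·18835; with 130169 mod 8 = 1, (2/130169) = +1; sign now +1; continue with (18835/130169)
flip (18835/130169) -> (130169/18835): both odd, 18835 mod 4 = 3, 130169 mod 4 = 1, so the flip contributes +1; sign now +1
(130169/18835): 130169 mod 18835 = 17159, so (130169/18835) = (17159/18835)
flip (17159/18835) -> (18835/17159): both odd, 17159 mod 4 = 3, 18835 mod 4 = 3, so the flip contributes -1; sign now -1
(18835/17159): 18835 mod 17159 = 1676, so (18835/17159) = (1676/17159)
factor out 2^2: 1676 = 2^2·419; with 17159 mod 8 = 7, (2/17159) = +1; sign now -1; continue with (419/17159)
flip (419/17159) -> (17159/419): both odd, 419 mod 4 = 3, 17159 mod 4 = 3, so the flip contributes -1; sign now +1
(17159/419): 17159 mod 419 = 399, so (17159/419) = (399/419)
flip (399/419) -> (419/399): both odd, 399 mod 4 = 3, 419 mod 4 = 3, so the flip contributes -1; sign now -1
(419/399): 419 mod 399 = 20, so (419/399) = (20/399)
factor out 2^2: 20 = 2^2·5; with 399 mod 8 = 7, (2/399) = +1; sign now -1; continue with (5/399)
flip (5/399) -> (399/5): both odd, 5 mod 4 = 1, 399 mod 4 = 3, so the flip contributes +1; sign now -1
(399/5): 399 mod 5 = 4, so (399/5) = (4/5)
factor out 2^2: 4 = 2^2·1; with 5 mod 8 = 5, (2/5) = -1; sign now -1; continue with (1/5)
reached (1/5) = 1, so the symbol is -1

-1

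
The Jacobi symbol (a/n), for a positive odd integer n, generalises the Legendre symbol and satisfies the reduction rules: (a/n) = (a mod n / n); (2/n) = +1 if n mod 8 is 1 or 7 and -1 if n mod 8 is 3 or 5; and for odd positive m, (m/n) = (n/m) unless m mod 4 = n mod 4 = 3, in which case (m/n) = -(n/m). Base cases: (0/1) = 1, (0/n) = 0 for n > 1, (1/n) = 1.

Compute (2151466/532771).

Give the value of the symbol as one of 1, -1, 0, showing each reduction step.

(2151466/532771) = (20382/532771)   [reduce mod 532771]
20382 = 2^1·10191; (2/532771) = -1 since 532771 mod 8 = 3, so (20382/532771) = (-1)^1·(10191/532771); sign now -1
reciprocity: (10191/532771) = -1·(532771/10191) since 10191 mod 4 = 3, 532771 mod 4 = 3; sign now +1
(532771/10191) = (2839/10191)   [reduce mod 10191]
reciprocity: (2839/10191) = -1·(10191/2839) since 2839 mod 4 = 3, 10191 mod 4 = 3; sign now -1
(10191/2839) = (1674/2839)   [reduce mod 2839]
1674 = 2^1·837; (2/2839) = +1 since 2839 mod 8 = 7, so (1674/2839) = (+1)^1·(837/2839); sign now -1
reciprocity: (837/2839) = +1·(2839/837) since 837 mod 4 = 1, 2839 mod 4 = 3; sign now -1
(2839/837) = (328/837)   [reduce mod 837]
328 = 2^3·41; (2/837) = -1 since 837 mod 8 = 5, so (328/837) = (-1)^3·(41/837); sign now +1
reciprocity: (41/837) = +1·(837/41) since 41 mod 4 = 1, 837 mod 4 = 1; sign now +1
(837/41) = (17/41)   [reduce mod 41]
reciprocity: (17/41) = +1·(41/17) since 17 mod 4 = 1, 41 mod 4 = 1; sign now +1
(41/17) = (7/17)   [reduce mod 17]
reciprocity: (7/17) = +1·(17/7) since 7 mod 4 = 3, 17 mod 4 = 1; sign now +1
(17/7) = (3/7)   [reduce mod 7]
reciprocity: (3/7) = -1·(7/3) since 3 mod 4 = 3, 7 mod 4 = 3; sign now -1
(7/3) = (1/3)   [reduce mod 3]
(1/3) = 1; final value = sign = -1

-1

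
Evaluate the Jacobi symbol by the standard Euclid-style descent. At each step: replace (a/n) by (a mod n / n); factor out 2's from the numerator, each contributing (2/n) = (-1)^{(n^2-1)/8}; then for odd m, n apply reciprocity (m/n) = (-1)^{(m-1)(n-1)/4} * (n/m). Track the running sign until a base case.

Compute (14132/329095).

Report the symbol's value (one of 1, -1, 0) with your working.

14132 = 2^2·3533; (2/329095) = +1 since 329095 mod 8 = 7, so (14132/329095) = (+1)^2·(3533/329095); sign now +1
reciprocity: (3533/329095) = +1·(329095/3533) since 3533 mod 4 = 1, 329095 mod 4 = 3; sign now +1
(329095/3533) = (526/3533)   [reduce mod 3533]
526 = 2^1·263; (2/3533) = -1 since 3533 mod 8 = 5, so (526/3533) = (-1)^1·(263/3533); sign now -1
reciprocity: (263/3533) = +1·(3533/263) since 263 mod 4 = 3, 3533 mod 4 = 1; sign now -1
(3533/263) = (114/263)   [reduce mod 263]
114 = 2^1·57; (2/263) = +1 since 263 mod 8 = 7, so (114/263) = (+1)^1·(57/263); sign now -1
reciprocity: (57/263) = +1·(263/57) since 57 mod 4 = 1, 263 mod 4 = 3; sign now -1
(263/57) = (35/57)   [reduce mod 57]
reciprocity: (35/57) = +1·(57/35) since 35 mod 4 = 3, 57 mod 4 = 1; sign now -1
(57/35) = (22/35)   [reduce mod 35]
22 = 2^1·11; (2/35) = -1 since 35 mod 8 = 3, so (22/35) = (-1)^1·(11/35); sign now +1
reciprocity: (11/35) = -1·(35/11) since 11 mod 4 = 3, 35 mod 4 = 3; sign now -1
(35/11) = (2/11)   [reduce mod 11]
2 = 2^1·1; (2/11) = -1 since 11 mod 8 = 3, so (2/11) = (-1)^1·(1/11); sign now +1
(1/11) = 1; final value = sign = +1

1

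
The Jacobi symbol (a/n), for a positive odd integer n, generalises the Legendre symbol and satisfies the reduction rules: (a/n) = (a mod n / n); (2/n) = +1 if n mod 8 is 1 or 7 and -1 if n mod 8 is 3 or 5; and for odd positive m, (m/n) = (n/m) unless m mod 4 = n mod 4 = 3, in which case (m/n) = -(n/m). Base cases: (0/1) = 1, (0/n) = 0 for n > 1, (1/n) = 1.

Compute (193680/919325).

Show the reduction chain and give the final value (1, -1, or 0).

0

193680 = 2^4·12105; (2/919325) = -1 since 919325 mod 8 = 5, so (193680/919325) = (-1)^4·(12105/919325); sign now +1
reciprocity: (12105/919325) = +1·(919325/12105) since 12105 mod 4 = 1, 919325 mod 4 = 1; sign now +1
(919325/12105) = (11450/12105)   [reduce mod 12105]
11450 = 2^1·5725; (2/12105) = +1 since 12105 mod 8 = 1, so (11450/12105) = (+1)^1·(5725/12105); sign now +1
reciprocity: (5725/12105) = +1·(12105/5725) since 5725 mod 4 = 1, 12105 mod 4 = 1; sign now +1
(12105/5725) = (655/5725)   [reduce mod 5725]
reciprocity: (655/5725) = +1·(5725/655) since 655 mod 4 = 3, 5725 mod 4 = 1; sign now +1
(5725/655) = (485/655)   [reduce mod 655]
reciprocity: (485/655) = +1·(655/485) since 485 mod 4 = 1, 655 mod 4 = 3; sign now +1
(655/485) = (170/485)   [reduce mod 485]
170 = 2^1·85; (2/485) = -1 since 485 mod 8 = 5, so (170/485) = (-1)^1·(85/485); sign now -1
reciprocity: (85/485) = +1·(485/85) since 85 mod 4 = 1, 485 mod 4 = 1; sign now -1
(485/85) = (60/85)   [reduce mod 85]
60 = 2^2·15; (2/85) = -1 since 85 mod 8 = 5, so (60/85) = (-1)^2·(15/85); sign now -1
reciprocity: (15/85) = +1·(85/15) since 15 mod 4 = 3, 85 mod 4 = 1; sign now -1
(85/15) = (10/15)   [reduce mod 15]
10 = 2^1·5; (2/15) = +1 since 15 mod 8 = 7, so (10/15) = (+1)^1·(5/15); sign now -1
reciprocity: (5/15) = +1·(15/5) since 5 mod 4 = 1, 15 mod 4 = 3; sign now -1
(15/5) = (0/5)   [reduce mod 5]
(0/5) = 0   [gcd(a, n) > 1]; final value = 0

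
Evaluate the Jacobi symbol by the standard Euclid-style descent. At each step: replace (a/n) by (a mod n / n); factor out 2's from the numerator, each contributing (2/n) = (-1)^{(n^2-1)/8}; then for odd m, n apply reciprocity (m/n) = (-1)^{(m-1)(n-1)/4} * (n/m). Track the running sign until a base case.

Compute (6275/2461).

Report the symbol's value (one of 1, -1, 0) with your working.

(6275/2461): 6275 mod 2461 = 1353, so (6275/2461) = (1353/2461)
flip (1353/2461) -> (2461/1353): both odd, 1353 mod 4 = 1, 2461 mod 4 = 1, so the flip contributes +1; sign now +1
(2461/1353): 2461 mod 1353 = 1108, so (2461/1353) = (1108/1353)
factor out 2^2: 1108 = 2^2·277; with 1353 mod 8 = 1, (2/1353) = +1; sign now +1; continue with (277/1353)
flip (277/1353) -> (1353/277): both odd, 277 mod 4 = 1, 1353 mod 4 = 1, so the flip contributes +1; sign now +1
(1353/277): 1353 mod 277 = 245, so (1353/277) = (245/277)
flip (245/277) -> (277/245): both odd, 245 mod 4 = 1, 277 mod 4 = 1, so the flip contributes +1; sign now +1
(277/245): 277 mod 245 = 32, so (277/245) = (32/245)
factor out 2^5: 32 = 2^5·1; with 245 mod 8 = 5, (2/245) = -1; sign now -1; continue with (1/245)
reached (1/245) = 1, so the symbol is -1

-1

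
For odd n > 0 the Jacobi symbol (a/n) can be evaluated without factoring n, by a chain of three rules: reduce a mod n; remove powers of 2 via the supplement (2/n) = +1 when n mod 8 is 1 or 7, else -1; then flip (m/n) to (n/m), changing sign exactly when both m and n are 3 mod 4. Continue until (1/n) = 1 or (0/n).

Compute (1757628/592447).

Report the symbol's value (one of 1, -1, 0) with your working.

(1757628/592447) = (572734/592447)   [reduce mod 592447]
572734 = 2^1·286367; (2/592447) = +1 since 592447 mod 8 = 7, so (572734/592447) = (+1)^1·(286367/592447); sign now +1
reciprocity: (286367/592447) = -1·(592447/286367) since 286367 mod 4 = 3, 592447 mod 4 = 3; sign now -1
(592447/286367) = (19713/286367)   [reduce mod 286367]
reciprocity: (19713/286367) = +1·(286367/19713) since 19713 mod 4 = 1, 286367 mod 4 = 3; sign now -1
(286367/19713) = (10385/19713)   [reduce mod 19713]
reciprocity: (10385/19713) = +1·(19713/10385) since 10385 mod 4 = 1, 19713 mod 4 = 1; sign now -1
(19713/10385) = (9328/10385)   [reduce mod 10385]
9328 = 2^4·583; (2/10385) = +1 since 10385 mod 8 = 1, so (9328/10385) = (+1)^4·(583/10385); sign now -1
reciprocity: (583/10385) = +1·(10385/583) since 583 mod 4 = 3, 10385 mod 4 = 1; sign now -1
(10385/583) = (474/583)   [reduce mod 583]
474 = 2^1·237; (2/583) = +1 since 583 mod 8 = 7, so (474/583) = (+1)^1·(237/583); sign now -1
reciprocity: (237/583) = +1·(583/237) since 237 mod 4 = 1, 583 mod 4 = 3; sign now -1
(583/237) = (109/237)   [reduce mod 237]
reciprocity: (109/237) = +1·(237/109) since 109 mod 4 = 1, 237 mod 4 = 1; sign now -1
(237/109) = (19/109)   [reduce mod 109]
reciprocity: (19/109) = +1·(109/19) since 19 mod 4 = 3, 109 mod 4 = 1; sign now -1
(109/19) = (14/19)   [reduce mod 19]
14 = 2^1·7; (2/19) = -1 since 19 mod 8 = 3, so (14/19) = (-1)^1·(7/19); sign now +1
reciprocity: (7/19) = -1·(19/7) since 7 mod 4 = 3, 19 mod 4 = 3; sign now -1
(19/7) = (5/7)   [reduce mod 7]
reciprocity: (5/7) = +1·(7/5) since 5 mod 4 = 1, 7 mod 4 = 3; sign now -1
(7/5) = (2/5)   [reduce mod 5]
2 = 2^1·1; (2/5) = -1 since 5 mod 8 = 5, so (2/5) = (-1)^1·(1/5); sign now +1
(1/5) = 1; final value = sign = +1

1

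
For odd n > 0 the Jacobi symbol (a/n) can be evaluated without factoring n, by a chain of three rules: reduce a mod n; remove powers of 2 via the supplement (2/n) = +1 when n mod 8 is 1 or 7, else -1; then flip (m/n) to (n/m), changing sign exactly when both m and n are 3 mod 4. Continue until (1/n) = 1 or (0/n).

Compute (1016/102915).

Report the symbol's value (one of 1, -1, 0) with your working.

-1

1016 = 2^3·127; (2/102915) = -1 since 102915 mod 8 = 3, so (1016/102915) = (-1)^3·(127/102915); sign now -1
reciprocity: (127/102915) = -1·(102915/127) since 127 mod 4 = 3, 102915 mod 4 = 3; sign now +1
(102915/127) = (45/127)   [reduce mod 127]
reciprocity: (45/127) = +1·(127/45) since 45 mod 4 = 1, 127 mod 4 = 3; sign now +1
(127/45) = (37/45)   [reduce mod 45]
reciprocity: (37/45) = +1·(45/37) since 37 mod 4 = 1, 45 mod 4 = 1; sign now +1
(45/37) = (8/37)   [reduce mod 37]
8 = 2^3·1; (2/37) = -1 since 37 mod 8 = 5, so (8/37) = (-1)^3·(1/37); sign now -1
(1/37) = 1; final value = sign = -1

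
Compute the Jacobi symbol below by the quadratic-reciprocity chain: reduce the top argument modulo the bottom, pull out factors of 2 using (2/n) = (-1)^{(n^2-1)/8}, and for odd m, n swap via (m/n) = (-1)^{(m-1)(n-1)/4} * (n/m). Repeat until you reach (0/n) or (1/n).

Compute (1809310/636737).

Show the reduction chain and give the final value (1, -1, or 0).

1

(1809310/636737) = (535836/636737)   [reduce mod 636737]
535836 = 2^2·133959; (2/636737) = +1 since 636737 mod 8 = 1, so (535836/636737) = (+1)^2·(133959/636737); sign now +1
reciprocity: (133959/636737) = +1·(636737/133959) since 133959 mod 4 = 3, 636737 mod 4 = 1; sign now +1
(636737/133959) = (100901/133959)   [reduce mod 133959]
reciprocity: (100901/133959) = +1·(133959/100901) since 100901 mod 4 = 1, 133959 mod 4 = 3; sign now +1
(133959/100901) = (33058/100901)   [reduce mod 100901]
33058 = 2^1·16529; (2/100901) = -1 since 100901 mod 8 = 5, so (33058/100901) = (-1)^1·(16529/100901); sign now -1
reciprocity: (16529/100901) = +1·(100901/16529) since 16529 mod 4 = 1, 100901 mod 4 = 1; sign now -1
(100901/16529) = (1727/16529)   [reduce mod 16529]
reciprocity: (1727/16529) = +1·(16529/1727) since 1727 mod 4 = 3, 16529 mod 4 = 1; sign now -1
(16529/1727) = (986/1727)   [reduce mod 1727]
986 = 2^1·493; (2/1727) = +1 since 1727 mod 8 = 7, so (986/1727) = (+1)^1·(493/1727); sign now -1
reciprocity: (493/1727) = +1·(1727/493) since 493 mod 4 = 1, 1727 mod 4 = 3; sign now -1
(1727/493) = (248/493)   [reduce mod 493]
248 = 2^3·31; (2/493) = -1 since 493 mod 8 = 5, so (248/493) = (-1)^3·(31/493); sign now +1
reciprocity: (31/493) = +1·(493/31) since 31 mod 4 = 3, 493 mod 4 = 1; sign now +1
(493/31) = (28/31)   [reduce mod 31]
28 = 2^2·7; (2/31) = +1 since 31 mod 8 = 7, so (28/31) = (+1)^2·(7/31); sign now +1
reciprocity: (7/31) = -1·(31/7) since 7 mod 4 = 3, 31 mod 4 = 3; sign now -1
(31/7) = (3/7)   [reduce mod 7]
reciprocity: (3/7) = -1·(7/3) since 3 mod 4 = 3, 7 mod 4 = 3; sign now +1
(7/3) = (1/3)   [reduce mod 3]
(1/3) = 1; final value = sign = +1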